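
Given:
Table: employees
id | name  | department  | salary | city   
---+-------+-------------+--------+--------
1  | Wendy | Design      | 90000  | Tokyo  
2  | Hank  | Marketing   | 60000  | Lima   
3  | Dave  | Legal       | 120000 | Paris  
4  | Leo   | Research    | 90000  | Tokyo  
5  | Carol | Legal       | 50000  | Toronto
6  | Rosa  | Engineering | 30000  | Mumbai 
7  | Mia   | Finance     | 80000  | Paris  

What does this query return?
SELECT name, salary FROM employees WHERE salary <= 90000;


Filtering: salary <= 90000
Matching: 6 rows

6 rows:
Wendy, 90000
Hank, 60000
Leo, 90000
Carol, 50000
Rosa, 30000
Mia, 80000


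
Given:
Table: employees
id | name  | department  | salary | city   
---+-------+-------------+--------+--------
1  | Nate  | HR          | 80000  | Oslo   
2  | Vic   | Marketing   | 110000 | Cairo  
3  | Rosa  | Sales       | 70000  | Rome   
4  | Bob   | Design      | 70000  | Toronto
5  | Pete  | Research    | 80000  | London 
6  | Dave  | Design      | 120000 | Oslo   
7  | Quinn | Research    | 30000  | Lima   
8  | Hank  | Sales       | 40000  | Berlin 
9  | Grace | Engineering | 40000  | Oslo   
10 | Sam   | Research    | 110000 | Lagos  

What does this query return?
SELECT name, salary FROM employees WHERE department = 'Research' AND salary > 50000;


Filtering: department = 'Research' AND salary > 50000
Matching: 2 rows

2 rows:
Pete, 80000
Sam, 110000


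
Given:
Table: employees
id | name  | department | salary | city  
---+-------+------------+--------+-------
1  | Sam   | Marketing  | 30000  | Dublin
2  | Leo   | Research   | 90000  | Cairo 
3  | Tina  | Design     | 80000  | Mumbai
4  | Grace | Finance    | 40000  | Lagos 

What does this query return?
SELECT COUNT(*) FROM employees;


COUNT(*) counts all rows

4


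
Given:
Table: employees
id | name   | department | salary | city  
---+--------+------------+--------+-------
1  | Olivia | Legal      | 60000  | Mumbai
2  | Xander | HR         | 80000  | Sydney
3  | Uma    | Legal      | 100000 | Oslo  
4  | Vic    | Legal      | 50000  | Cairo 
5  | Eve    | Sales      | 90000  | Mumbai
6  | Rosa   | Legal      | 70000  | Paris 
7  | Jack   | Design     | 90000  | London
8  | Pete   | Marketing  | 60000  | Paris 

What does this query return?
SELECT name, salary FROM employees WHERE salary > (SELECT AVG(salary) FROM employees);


Subquery: AVG(salary) = 75000.0
Filtering: salary > 75000.0
  Xander (80000) -> MATCH
  Uma (100000) -> MATCH
  Eve (90000) -> MATCH
  Jack (90000) -> MATCH


4 rows:
Xander, 80000
Uma, 100000
Eve, 90000
Jack, 90000


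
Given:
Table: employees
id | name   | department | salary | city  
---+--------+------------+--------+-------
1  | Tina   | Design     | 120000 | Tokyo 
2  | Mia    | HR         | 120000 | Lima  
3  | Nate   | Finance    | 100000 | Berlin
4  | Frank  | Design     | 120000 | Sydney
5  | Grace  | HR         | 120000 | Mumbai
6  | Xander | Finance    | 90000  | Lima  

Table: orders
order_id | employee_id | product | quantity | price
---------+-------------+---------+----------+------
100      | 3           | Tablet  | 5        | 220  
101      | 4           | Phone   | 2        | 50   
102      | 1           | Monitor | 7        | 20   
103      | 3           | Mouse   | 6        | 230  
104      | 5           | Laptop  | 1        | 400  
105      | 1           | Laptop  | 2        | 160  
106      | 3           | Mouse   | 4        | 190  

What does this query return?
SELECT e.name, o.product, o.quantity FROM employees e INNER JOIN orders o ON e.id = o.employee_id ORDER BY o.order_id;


Joining employees.id = orders.employee_id:
  employee Nate (id=3) -> order Tablet
  employee Frank (id=4) -> order Phone
  employee Tina (id=1) -> order Monitor
  employee Nate (id=3) -> order Mouse
  employee Grace (id=5) -> order Laptop
  employee Tina (id=1) -> order Laptop
  employee Nate (id=3) -> order Mouse


7 rows:
Nate, Tablet, 5
Frank, Phone, 2
Tina, Monitor, 7
Nate, Mouse, 6
Grace, Laptop, 1
Tina, Laptop, 2
Nate, Mouse, 4


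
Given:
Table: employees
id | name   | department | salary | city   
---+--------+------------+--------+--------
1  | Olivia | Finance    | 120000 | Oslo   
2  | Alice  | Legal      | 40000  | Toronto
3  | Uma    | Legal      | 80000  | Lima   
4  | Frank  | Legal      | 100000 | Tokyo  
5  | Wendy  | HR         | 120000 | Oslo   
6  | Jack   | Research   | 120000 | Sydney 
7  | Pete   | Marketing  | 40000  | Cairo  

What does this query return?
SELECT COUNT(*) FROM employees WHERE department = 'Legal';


Counting rows where department = 'Legal'
  Alice -> MATCH
  Uma -> MATCH
  Frank -> MATCH


3


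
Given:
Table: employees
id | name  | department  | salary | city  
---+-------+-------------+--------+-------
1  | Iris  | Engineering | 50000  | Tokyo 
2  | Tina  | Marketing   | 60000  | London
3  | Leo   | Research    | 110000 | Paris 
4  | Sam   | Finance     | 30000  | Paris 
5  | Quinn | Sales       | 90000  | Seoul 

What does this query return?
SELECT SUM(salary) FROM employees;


SUM(salary) = 50000 + 60000 + 110000 + 30000 + 90000 = 340000

340000


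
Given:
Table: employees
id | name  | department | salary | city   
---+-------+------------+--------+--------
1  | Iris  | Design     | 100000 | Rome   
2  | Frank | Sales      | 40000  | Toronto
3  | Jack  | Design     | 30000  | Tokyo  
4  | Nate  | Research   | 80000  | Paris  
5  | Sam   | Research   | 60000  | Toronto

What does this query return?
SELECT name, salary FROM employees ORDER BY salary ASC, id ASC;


Sorting by salary ASC, then id ASC for ties

5 rows:
Jack, 30000
Frank, 40000
Sam, 60000
Nate, 80000
Iris, 100000


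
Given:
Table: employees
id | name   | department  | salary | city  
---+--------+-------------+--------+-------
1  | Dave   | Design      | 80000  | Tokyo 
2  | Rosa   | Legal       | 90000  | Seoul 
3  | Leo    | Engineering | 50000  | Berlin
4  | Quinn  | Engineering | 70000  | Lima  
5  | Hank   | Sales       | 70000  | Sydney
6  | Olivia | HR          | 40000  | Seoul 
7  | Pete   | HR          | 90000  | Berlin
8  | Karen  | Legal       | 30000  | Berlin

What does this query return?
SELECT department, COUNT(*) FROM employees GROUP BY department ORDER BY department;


Assigning each row to its department group:
  Dave -> Design
  Rosa -> Legal
  Leo -> Engineering
  Quinn -> Engineering
  Hank -> Sales
  Olivia -> HR
  Pete -> HR
  Karen -> Legal


5 groups:
Design, 1
Engineering, 2
HR, 2
Legal, 2
Sales, 1


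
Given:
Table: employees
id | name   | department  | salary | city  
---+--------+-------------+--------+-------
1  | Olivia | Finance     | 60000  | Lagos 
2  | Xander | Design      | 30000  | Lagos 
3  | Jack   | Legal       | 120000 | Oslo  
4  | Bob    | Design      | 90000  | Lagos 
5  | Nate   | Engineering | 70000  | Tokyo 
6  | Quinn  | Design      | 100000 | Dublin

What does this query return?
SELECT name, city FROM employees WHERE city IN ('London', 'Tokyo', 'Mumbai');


Filtering: city IN ('London', 'Tokyo', 'Mumbai')
Matching: 1 rows

1 rows:
Nate, Tokyo


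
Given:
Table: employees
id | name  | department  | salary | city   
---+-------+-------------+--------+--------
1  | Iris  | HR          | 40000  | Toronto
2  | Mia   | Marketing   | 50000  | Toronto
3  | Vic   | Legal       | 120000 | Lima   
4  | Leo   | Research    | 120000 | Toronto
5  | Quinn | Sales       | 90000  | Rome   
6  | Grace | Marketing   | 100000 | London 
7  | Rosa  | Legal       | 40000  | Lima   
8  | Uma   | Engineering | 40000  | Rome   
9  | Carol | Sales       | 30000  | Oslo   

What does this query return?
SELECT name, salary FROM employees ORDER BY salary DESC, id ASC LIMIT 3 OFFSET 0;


Sort by salary DESC (id ASC tiebreak), then skip 0 and take 3
Rows 1 through 3

3 rows:
Vic, 120000
Leo, 120000
Grace, 100000


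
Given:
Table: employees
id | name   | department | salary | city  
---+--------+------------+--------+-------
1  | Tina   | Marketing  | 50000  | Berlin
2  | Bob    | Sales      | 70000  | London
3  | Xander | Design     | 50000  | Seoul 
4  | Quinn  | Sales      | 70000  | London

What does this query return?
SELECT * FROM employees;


SELECT * returns all 4 rows with all columns

4 rows:
1, Tina, Marketing, 50000, Berlin
2, Bob, Sales, 70000, London
3, Xander, Design, 50000, Seoul
4, Quinn, Sales, 70000, London


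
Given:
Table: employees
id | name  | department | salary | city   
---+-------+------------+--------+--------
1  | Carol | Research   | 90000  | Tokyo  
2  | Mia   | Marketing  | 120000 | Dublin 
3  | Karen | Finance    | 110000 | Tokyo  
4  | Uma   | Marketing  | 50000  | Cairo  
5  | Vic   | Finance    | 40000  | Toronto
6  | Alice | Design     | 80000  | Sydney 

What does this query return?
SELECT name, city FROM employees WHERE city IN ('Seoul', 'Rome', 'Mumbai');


Filtering: city IN ('Seoul', 'Rome', 'Mumbai')
Matching: 0 rows

Empty result set (0 rows)


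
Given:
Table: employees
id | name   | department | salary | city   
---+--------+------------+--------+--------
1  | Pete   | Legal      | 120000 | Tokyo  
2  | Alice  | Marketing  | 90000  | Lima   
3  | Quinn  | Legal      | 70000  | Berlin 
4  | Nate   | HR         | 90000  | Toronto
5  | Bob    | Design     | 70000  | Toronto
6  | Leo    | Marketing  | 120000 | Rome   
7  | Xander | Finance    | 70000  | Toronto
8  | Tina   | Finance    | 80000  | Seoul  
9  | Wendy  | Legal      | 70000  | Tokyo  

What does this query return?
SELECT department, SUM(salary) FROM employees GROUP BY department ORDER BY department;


Summing salary within each department:
  Design: 70000 = 70000
  Finance: 70000 + 80000 = 150000
  HR: 90000 = 90000
  Legal: 120000 + 70000 + 70000 = 260000
  Marketing: 90000 + 120000 = 210000


5 groups:
Design, 70000
Finance, 150000
HR, 90000
Legal, 260000
Marketing, 210000


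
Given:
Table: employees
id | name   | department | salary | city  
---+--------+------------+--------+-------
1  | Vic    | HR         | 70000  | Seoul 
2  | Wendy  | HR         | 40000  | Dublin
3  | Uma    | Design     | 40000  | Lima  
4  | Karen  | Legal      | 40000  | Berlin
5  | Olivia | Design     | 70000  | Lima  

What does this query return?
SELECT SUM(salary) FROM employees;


SUM(salary) = 70000 + 40000 + 40000 + 40000 + 70000 = 260000

260000


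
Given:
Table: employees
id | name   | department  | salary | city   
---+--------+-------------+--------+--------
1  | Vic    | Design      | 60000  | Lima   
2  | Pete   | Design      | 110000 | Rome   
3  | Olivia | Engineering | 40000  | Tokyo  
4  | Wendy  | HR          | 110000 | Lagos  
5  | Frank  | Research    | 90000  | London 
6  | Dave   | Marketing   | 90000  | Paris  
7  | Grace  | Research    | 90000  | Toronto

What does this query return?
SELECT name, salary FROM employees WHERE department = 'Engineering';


Filtering: department = 'Engineering'
Matching rows: 1

1 rows:
Olivia, 40000


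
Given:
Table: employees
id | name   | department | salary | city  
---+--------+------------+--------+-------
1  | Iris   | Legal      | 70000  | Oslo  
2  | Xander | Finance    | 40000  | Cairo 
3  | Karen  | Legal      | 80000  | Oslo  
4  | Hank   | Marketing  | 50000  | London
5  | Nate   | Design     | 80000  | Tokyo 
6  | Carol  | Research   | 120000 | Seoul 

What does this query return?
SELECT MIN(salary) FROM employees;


Salaries: 70000, 40000, 80000, 50000, 80000, 120000
MIN = 40000

40000


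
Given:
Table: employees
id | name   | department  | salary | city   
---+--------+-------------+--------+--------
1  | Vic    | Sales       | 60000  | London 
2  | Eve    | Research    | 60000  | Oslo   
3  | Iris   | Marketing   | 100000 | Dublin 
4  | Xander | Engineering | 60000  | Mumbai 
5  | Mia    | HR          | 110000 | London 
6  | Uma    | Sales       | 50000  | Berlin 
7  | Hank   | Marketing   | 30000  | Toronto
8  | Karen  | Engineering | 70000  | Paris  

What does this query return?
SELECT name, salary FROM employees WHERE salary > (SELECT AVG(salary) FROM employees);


Subquery: AVG(salary) = 67500.0
Filtering: salary > 67500.0
  Iris (100000) -> MATCH
  Mia (110000) -> MATCH
  Karen (70000) -> MATCH


3 rows:
Iris, 100000
Mia, 110000
Karen, 70000


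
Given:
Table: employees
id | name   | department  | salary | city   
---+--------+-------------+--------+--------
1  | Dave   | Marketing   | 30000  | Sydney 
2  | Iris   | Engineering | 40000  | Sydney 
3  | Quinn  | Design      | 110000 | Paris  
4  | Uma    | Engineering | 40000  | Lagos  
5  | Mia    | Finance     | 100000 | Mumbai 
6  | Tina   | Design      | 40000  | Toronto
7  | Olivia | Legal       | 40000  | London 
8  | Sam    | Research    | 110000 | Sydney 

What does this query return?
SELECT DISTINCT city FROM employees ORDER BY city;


All 'city' values (row order): Sydney, Sydney, Paris, Lagos, Mumbai, Toronto, London, Sydney
Removing duplicates leaves 6 unique value(s).

6 values:
Lagos
London
Mumbai
Paris
Sydney
Toronto


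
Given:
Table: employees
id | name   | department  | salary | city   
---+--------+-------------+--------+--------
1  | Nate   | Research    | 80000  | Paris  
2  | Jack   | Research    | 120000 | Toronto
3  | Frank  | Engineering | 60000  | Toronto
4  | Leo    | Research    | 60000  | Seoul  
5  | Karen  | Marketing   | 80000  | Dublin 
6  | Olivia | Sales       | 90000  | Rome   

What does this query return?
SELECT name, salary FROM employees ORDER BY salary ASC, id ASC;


Sorting by salary ASC, then id ASC for ties

6 rows:
Frank, 60000
Leo, 60000
Nate, 80000
Karen, 80000
Olivia, 90000
Jack, 120000


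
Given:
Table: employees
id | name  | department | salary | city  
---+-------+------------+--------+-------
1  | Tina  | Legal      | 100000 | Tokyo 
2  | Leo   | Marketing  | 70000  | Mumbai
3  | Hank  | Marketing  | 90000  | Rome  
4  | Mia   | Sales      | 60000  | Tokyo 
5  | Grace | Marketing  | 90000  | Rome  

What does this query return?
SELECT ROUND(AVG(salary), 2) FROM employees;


SUM(salary) = 410000
COUNT = 5
ROUND(AVG, 2) = ROUND(410000 / 5, 2) = 82000.0

82000.0


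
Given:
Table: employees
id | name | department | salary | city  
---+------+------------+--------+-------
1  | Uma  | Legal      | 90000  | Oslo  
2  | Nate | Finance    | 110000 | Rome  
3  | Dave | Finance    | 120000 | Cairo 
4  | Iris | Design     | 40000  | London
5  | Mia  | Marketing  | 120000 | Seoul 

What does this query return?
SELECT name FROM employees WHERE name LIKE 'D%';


LIKE 'D%' matches names starting with 'D'
Matching: 1

1 rows:
Dave


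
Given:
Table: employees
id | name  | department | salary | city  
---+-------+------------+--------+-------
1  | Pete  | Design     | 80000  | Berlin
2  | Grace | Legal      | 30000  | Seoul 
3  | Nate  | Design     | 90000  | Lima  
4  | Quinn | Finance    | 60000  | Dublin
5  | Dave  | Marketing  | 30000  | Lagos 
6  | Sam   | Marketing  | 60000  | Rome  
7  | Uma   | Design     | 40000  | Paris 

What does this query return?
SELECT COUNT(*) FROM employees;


COUNT(*) counts all rows

7


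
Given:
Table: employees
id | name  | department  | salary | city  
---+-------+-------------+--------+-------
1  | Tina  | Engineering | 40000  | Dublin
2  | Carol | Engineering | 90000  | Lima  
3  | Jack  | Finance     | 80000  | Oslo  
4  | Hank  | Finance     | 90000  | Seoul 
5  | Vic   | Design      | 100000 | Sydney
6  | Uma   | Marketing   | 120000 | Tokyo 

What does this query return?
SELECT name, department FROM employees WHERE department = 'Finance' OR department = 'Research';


Filtering: department = 'Finance' OR 'Research'
Matching: 2 rows

2 rows:
Jack, Finance
Hank, Finance


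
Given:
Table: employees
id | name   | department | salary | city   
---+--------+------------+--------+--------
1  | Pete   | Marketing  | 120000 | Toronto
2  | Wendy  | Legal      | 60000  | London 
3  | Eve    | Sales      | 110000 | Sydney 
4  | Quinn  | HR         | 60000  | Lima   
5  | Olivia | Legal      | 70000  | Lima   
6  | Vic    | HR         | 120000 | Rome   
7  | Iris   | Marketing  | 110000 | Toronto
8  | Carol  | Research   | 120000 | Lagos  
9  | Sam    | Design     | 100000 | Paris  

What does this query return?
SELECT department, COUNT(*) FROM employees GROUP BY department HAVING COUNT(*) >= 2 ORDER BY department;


Groups with count >= 2:
  HR: 2 -> PASS
  Legal: 2 -> PASS
  Marketing: 2 -> PASS
  Design: 1 -> filtered out
  Research: 1 -> filtered out
  Sales: 1 -> filtered out


3 groups:
HR, 2
Legal, 2
Marketing, 2


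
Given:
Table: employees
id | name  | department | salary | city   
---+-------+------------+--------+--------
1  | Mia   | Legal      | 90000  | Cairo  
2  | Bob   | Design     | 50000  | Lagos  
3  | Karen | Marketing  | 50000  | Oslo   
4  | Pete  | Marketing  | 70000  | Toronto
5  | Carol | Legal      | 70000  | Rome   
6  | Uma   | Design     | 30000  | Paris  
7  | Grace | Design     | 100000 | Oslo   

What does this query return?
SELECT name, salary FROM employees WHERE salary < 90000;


Filtering: salary < 90000
Matching: 5 rows

5 rows:
Bob, 50000
Karen, 50000
Pete, 70000
Carol, 70000
Uma, 30000


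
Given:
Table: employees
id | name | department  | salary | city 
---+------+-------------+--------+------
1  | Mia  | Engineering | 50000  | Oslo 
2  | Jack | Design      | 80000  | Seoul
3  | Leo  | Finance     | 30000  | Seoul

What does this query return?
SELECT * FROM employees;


SELECT * returns all 3 rows with all columns

3 rows:
1, Mia, Engineering, 50000, Oslo
2, Jack, Design, 80000, Seoul
3, Leo, Finance, 30000, Seoul


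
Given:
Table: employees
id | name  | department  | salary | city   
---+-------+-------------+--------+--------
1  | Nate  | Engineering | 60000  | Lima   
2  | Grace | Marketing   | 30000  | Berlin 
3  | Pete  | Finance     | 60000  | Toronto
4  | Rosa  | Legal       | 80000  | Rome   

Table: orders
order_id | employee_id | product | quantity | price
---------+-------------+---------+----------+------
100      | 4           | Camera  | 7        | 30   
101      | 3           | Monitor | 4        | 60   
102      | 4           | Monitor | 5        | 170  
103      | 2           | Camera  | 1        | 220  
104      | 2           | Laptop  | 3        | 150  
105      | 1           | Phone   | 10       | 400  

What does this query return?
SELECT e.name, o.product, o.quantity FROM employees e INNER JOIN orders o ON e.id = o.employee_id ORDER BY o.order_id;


Joining employees.id = orders.employee_id:
  employee Rosa (id=4) -> order Camera
  employee Pete (id=3) -> order Monitor
  employee Rosa (id=4) -> order Monitor
  employee Grace (id=2) -> order Camera
  employee Grace (id=2) -> order Laptop
  employee Nate (id=1) -> order Phone


6 rows:
Rosa, Camera, 7
Pete, Monitor, 4
Rosa, Monitor, 5
Grace, Camera, 1
Grace, Laptop, 3
Nate, Phone, 10


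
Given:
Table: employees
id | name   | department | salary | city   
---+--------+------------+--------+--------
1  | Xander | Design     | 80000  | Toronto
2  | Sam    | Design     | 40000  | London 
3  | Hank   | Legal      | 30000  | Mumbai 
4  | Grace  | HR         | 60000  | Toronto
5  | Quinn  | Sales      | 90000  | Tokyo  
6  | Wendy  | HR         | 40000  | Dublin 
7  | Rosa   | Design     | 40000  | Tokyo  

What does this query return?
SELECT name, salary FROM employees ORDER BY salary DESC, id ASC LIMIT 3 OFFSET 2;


Sort by salary DESC (id ASC tiebreak), then skip 2 and take 3
Rows 3 through 5

3 rows:
Grace, 60000
Sam, 40000
Wendy, 40000


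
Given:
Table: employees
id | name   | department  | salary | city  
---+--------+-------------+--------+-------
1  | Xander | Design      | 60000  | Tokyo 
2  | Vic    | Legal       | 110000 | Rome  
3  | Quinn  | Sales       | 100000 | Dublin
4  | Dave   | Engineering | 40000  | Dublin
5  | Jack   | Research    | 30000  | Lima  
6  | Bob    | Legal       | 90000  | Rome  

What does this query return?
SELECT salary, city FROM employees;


Projecting columns: salary, city

6 rows:
60000, Tokyo
110000, Rome
100000, Dublin
40000, Dublin
30000, Lima
90000, Rome


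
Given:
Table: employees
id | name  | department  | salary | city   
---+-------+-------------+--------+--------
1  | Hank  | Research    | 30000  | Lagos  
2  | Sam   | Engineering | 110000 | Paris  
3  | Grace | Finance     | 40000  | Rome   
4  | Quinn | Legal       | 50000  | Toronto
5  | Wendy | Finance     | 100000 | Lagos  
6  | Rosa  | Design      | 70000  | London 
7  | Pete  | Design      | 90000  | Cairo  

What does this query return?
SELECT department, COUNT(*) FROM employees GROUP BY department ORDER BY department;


Assigning each row to its department group:
  Hank -> Research
  Sam -> Engineering
  Grace -> Finance
  Quinn -> Legal
  Wendy -> Finance
  Rosa -> Design
  Pete -> Design


5 groups:
Design, 2
Engineering, 1
Finance, 2
Legal, 1
Research, 1


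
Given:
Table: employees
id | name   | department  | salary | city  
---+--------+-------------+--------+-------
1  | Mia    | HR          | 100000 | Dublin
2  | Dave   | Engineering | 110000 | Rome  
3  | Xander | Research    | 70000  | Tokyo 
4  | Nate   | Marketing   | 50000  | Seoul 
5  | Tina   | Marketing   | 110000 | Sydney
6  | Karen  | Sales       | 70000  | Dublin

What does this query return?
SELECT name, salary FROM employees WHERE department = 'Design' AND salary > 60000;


Filtering: department = 'Design' AND salary > 60000
Matching: 0 rows

Empty result set (0 rows)


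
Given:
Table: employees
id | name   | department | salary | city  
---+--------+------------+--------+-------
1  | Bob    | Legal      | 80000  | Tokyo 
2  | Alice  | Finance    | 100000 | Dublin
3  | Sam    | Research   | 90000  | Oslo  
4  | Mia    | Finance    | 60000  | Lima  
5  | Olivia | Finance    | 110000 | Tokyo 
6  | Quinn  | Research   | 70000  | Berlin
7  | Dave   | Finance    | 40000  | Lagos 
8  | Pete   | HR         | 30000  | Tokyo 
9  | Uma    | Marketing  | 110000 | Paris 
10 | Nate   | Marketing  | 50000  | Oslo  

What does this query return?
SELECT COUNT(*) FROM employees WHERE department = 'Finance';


Counting rows where department = 'Finance'
  Alice -> MATCH
  Mia -> MATCH
  Olivia -> MATCH
  Dave -> MATCH


4


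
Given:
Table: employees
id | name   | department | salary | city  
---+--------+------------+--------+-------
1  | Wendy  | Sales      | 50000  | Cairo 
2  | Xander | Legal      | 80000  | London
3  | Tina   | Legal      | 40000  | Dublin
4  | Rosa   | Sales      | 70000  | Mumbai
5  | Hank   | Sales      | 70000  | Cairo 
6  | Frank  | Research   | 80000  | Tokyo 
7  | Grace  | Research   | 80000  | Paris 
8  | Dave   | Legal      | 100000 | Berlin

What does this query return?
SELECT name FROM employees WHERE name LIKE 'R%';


LIKE 'R%' matches names starting with 'R'
Matching: 1

1 rows:
Rosa


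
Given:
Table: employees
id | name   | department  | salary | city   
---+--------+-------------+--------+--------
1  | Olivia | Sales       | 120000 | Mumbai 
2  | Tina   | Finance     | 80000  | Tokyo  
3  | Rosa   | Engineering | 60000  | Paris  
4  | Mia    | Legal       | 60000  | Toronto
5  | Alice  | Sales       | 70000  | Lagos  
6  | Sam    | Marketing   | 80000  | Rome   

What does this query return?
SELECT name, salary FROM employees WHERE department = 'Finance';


Filtering: department = 'Finance'
Matching rows: 1

1 rows:
Tina, 80000


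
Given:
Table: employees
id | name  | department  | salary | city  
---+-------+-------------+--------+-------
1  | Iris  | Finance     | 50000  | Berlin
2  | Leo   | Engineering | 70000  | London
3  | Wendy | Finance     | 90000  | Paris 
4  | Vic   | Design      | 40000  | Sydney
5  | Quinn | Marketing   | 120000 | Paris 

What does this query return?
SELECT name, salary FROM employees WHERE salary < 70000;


Filtering: salary < 70000
Matching: 2 rows

2 rows:
Iris, 50000
Vic, 40000


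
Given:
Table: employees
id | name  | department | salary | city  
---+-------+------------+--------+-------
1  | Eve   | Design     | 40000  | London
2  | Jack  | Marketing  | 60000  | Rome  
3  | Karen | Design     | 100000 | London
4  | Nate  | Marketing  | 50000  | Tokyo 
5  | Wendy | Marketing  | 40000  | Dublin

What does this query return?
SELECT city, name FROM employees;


Projecting columns: city, name

5 rows:
London, Eve
Rome, Jack
London, Karen
Tokyo, Nate
Dublin, Wendy


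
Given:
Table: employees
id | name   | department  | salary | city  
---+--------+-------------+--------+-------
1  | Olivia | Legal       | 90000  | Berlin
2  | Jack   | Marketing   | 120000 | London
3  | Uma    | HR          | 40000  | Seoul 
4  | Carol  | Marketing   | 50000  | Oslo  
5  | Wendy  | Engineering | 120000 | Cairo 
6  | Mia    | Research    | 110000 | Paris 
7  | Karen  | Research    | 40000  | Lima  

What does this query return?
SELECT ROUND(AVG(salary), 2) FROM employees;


SUM(salary) = 570000
COUNT = 7
ROUND(AVG, 2) = ROUND(570000 / 7, 2) = 81428.57

81428.57


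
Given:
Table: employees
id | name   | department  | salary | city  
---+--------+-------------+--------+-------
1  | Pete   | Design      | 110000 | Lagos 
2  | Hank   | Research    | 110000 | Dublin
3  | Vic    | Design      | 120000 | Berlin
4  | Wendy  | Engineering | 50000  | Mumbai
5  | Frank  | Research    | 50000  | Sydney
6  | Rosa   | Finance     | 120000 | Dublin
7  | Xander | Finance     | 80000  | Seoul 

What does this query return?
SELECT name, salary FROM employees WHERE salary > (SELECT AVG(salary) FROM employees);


Subquery: AVG(salary) = 91428.57
Filtering: salary > 91428.57
  Pete (110000) -> MATCH
  Hank (110000) -> MATCH
  Vic (120000) -> MATCH
  Rosa (120000) -> MATCH


4 rows:
Pete, 110000
Hank, 110000
Vic, 120000
Rosa, 120000


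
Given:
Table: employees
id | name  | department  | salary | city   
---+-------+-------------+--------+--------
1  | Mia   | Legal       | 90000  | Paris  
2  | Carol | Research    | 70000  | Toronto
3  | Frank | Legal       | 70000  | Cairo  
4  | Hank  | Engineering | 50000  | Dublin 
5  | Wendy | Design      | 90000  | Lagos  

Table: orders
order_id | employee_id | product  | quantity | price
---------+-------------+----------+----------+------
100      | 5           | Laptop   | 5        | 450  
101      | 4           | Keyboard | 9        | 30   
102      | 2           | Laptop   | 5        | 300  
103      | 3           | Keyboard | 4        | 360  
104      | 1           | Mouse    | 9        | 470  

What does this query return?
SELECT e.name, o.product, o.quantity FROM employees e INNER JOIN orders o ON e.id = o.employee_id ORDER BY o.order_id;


Joining employees.id = orders.employee_id:
  employee Wendy (id=5) -> order Laptop
  employee Hank (id=4) -> order Keyboard
  employee Carol (id=2) -> order Laptop
  employee Frank (id=3) -> order Keyboard
  employee Mia (id=1) -> order Mouse


5 rows:
Wendy, Laptop, 5
Hank, Keyboard, 9
Carol, Laptop, 5
Frank, Keyboard, 4
Mia, Mouse, 9


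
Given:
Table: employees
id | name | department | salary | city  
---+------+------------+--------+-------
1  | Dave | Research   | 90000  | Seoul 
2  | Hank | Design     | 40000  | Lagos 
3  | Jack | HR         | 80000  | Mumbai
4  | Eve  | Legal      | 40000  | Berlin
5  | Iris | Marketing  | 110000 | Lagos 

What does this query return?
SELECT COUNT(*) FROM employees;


COUNT(*) counts all rows

5


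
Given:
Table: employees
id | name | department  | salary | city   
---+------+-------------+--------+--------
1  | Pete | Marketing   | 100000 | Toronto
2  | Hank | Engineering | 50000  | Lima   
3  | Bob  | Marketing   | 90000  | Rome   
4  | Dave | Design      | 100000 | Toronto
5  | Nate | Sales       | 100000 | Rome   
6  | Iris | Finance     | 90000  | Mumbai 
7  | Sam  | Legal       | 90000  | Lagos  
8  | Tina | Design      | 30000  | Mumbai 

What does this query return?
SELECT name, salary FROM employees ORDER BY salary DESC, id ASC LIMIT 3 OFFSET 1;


Sort by salary DESC (id ASC tiebreak), then skip 1 and take 3
Rows 2 through 4

3 rows:
Dave, 100000
Nate, 100000
Bob, 90000


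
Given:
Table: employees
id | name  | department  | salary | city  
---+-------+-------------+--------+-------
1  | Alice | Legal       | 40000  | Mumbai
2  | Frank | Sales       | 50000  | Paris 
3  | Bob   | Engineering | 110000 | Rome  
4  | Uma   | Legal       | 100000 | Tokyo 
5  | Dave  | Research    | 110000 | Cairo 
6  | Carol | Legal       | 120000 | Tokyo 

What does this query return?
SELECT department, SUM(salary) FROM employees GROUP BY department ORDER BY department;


Summing salary within each department:
  Engineering: 110000 = 110000
  Legal: 40000 + 100000 + 120000 = 260000
  Research: 110000 = 110000
  Sales: 50000 = 50000


4 groups:
Engineering, 110000
Legal, 260000
Research, 110000
Sales, 50000


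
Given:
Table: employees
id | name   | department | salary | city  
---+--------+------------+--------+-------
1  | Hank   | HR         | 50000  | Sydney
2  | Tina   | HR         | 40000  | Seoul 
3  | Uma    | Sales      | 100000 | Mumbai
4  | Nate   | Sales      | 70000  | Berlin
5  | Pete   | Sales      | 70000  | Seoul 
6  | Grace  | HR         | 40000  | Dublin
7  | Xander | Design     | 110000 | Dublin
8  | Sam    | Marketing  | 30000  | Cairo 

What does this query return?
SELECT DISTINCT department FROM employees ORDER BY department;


All 'department' values (row order): HR, HR, Sales, Sales, Sales, HR, Design, Marketing
Removing duplicates leaves 4 unique value(s).

4 values:
Design
HR
Marketing
Sales


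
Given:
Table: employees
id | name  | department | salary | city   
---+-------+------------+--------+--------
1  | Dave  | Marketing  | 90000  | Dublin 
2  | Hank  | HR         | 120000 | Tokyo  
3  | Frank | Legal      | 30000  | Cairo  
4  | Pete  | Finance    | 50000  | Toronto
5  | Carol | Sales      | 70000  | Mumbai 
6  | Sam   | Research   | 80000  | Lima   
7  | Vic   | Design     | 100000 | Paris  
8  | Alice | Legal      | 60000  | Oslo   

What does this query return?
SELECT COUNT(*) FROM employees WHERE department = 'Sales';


Counting rows where department = 'Sales'
  Carol -> MATCH


1


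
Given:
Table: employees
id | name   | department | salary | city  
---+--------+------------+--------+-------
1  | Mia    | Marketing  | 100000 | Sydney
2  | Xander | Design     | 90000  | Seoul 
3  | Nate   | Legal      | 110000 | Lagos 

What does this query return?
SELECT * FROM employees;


SELECT * returns all 3 rows with all columns

3 rows:
1, Mia, Marketing, 100000, Sydney
2, Xander, Design, 90000, Seoul
3, Nate, Legal, 110000, Lagos


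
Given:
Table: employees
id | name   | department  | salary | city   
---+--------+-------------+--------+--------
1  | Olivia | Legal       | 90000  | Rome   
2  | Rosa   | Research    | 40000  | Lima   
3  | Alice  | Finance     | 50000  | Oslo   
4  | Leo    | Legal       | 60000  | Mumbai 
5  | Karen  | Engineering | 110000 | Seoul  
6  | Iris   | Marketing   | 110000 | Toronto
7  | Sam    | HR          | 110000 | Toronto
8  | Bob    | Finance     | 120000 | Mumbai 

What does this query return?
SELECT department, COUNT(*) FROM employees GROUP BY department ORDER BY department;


Assigning each row to its department group:
  Olivia -> Legal
  Rosa -> Research
  Alice -> Finance
  Leo -> Legal
  Karen -> Engineering
  Iris -> Marketing
  Sam -> HR
  Bob -> Finance


6 groups:
Engineering, 1
Finance, 2
HR, 1
Legal, 2
Marketing, 1
Research, 1


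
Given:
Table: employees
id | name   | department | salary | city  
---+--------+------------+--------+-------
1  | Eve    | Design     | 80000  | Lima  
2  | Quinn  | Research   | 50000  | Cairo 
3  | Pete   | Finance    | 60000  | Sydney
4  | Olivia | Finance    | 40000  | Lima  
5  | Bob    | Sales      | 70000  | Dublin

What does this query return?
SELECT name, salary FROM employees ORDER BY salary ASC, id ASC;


Sorting by salary ASC, then id ASC for ties

5 rows:
Olivia, 40000
Quinn, 50000
Pete, 60000
Bob, 70000
Eve, 80000


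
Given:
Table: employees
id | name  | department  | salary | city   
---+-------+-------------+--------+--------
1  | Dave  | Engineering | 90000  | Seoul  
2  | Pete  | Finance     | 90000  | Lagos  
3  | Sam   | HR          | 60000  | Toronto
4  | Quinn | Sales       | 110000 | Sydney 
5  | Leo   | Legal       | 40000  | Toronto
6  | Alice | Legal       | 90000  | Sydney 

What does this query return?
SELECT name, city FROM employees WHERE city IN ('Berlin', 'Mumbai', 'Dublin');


Filtering: city IN ('Berlin', 'Mumbai', 'Dublin')
Matching: 0 rows

Empty result set (0 rows)


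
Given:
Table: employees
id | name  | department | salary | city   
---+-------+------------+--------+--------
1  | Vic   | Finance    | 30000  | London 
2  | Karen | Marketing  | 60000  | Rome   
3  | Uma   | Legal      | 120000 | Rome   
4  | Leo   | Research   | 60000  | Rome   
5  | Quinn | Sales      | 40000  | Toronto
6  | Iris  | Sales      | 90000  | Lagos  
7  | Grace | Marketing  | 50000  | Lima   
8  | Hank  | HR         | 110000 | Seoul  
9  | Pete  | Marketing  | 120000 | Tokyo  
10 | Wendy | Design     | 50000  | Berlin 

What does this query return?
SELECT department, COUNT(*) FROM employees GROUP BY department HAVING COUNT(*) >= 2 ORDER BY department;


Groups with count >= 2:
  Marketing: 3 -> PASS
  Sales: 2 -> PASS
  Design: 1 -> filtered out
  Finance: 1 -> filtered out
  HR: 1 -> filtered out
  Legal: 1 -> filtered out
  Research: 1 -> filtered out


2 groups:
Marketing, 3
Sales, 2


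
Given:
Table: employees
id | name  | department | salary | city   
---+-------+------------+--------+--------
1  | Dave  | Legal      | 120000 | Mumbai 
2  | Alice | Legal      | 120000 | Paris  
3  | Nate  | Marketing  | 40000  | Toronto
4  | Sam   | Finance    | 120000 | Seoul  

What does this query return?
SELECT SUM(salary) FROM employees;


SUM(salary) = 120000 + 120000 + 40000 + 120000 = 400000

400000


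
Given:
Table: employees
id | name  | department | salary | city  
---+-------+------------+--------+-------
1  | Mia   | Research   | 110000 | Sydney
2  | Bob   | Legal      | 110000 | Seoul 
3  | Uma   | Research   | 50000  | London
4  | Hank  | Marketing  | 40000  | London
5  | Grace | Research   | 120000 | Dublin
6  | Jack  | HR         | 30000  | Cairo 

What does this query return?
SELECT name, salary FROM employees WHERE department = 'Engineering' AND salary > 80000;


Filtering: department = 'Engineering' AND salary > 80000
Matching: 0 rows

Empty result set (0 rows)


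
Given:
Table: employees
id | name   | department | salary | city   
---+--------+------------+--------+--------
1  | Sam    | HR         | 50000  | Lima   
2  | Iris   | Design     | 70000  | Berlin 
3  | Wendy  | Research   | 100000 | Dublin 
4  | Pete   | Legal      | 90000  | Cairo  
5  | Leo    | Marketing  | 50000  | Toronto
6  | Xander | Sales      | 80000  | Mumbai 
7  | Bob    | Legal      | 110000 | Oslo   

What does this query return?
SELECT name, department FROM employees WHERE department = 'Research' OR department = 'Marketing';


Filtering: department = 'Research' OR 'Marketing'
Matching: 2 rows

2 rows:
Wendy, Research
Leo, Marketing


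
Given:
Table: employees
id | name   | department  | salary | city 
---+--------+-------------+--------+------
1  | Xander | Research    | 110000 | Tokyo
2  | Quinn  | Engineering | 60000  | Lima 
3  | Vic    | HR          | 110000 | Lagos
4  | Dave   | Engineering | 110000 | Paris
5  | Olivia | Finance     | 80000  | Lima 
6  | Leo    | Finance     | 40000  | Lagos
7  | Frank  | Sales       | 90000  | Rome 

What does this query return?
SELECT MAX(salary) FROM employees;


Salaries: 110000, 60000, 110000, 110000, 80000, 40000, 90000
MAX = 110000

110000


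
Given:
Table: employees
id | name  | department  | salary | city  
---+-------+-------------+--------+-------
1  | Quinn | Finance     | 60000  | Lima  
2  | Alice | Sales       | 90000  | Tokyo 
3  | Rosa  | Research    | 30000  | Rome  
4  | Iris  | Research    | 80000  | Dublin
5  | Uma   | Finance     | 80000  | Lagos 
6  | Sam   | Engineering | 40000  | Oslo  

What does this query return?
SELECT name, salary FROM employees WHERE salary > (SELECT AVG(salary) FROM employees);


Subquery: AVG(salary) = 63333.33
Filtering: salary > 63333.33
  Alice (90000) -> MATCH
  Iris (80000) -> MATCH
  Uma (80000) -> MATCH


3 rows:
Alice, 90000
Iris, 80000
Uma, 80000


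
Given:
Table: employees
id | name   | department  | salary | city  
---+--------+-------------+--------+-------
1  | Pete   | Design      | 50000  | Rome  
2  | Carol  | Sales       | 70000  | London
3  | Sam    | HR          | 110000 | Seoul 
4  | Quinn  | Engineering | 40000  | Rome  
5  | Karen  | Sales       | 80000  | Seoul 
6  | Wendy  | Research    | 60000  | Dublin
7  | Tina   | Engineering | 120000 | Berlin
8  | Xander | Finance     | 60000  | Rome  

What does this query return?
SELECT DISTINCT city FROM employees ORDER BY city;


All 'city' values (row order): Rome, London, Seoul, Rome, Seoul, Dublin, Berlin, Rome
Removing duplicates leaves 5 unique value(s).

5 values:
Berlin
Dublin
London
Rome
Seoul


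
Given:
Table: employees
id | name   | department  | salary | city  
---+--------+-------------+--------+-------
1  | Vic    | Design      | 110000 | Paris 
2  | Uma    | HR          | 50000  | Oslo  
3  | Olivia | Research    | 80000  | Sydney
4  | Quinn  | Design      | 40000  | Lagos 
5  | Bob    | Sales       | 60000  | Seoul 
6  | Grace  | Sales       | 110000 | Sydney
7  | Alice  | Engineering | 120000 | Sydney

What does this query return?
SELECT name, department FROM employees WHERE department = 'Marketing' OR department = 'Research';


Filtering: department = 'Marketing' OR 'Research'
Matching: 1 rows

1 rows:
Olivia, Research


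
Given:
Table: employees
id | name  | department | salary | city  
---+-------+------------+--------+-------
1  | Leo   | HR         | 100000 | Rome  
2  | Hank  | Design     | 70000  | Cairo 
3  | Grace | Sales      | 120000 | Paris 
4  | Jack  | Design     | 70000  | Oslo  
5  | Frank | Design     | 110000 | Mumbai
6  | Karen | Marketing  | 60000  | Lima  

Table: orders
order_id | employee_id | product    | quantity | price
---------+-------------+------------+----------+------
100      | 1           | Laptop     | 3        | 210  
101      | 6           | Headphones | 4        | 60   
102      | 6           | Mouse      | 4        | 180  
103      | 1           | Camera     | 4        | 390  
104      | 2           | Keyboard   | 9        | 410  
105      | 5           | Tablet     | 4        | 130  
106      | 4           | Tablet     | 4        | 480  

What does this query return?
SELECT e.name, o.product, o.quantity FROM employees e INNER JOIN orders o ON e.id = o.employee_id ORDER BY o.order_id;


Joining employees.id = orders.employee_id:
  employee Leo (id=1) -> order Laptop
  employee Karen (id=6) -> order Headphones
  employee Karen (id=6) -> order Mouse
  employee Leo (id=1) -> order Camera
  employee Hank (id=2) -> order Keyboard
  employee Frank (id=5) -> order Tablet
  employee Jack (id=4) -> order Tablet


7 rows:
Leo, Laptop, 3
Karen, Headphones, 4
Karen, Mouse, 4
Leo, Camera, 4
Hank, Keyboard, 9
Frank, Tablet, 4
Jack, Tablet, 4


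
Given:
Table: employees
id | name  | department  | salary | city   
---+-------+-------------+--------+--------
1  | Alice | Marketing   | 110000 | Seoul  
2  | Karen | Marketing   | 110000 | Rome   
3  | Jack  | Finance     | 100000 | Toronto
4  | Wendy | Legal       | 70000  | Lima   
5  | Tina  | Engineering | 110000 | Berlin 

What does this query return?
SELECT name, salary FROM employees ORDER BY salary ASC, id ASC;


Sorting by salary ASC, then id ASC for ties

5 rows:
Wendy, 70000
Jack, 100000
Alice, 110000
Karen, 110000
Tina, 110000


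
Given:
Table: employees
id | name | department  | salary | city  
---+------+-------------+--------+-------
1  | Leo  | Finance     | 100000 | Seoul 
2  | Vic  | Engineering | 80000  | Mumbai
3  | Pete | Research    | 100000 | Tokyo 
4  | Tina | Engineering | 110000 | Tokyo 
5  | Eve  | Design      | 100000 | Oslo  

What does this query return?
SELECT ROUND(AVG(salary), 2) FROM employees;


SUM(salary) = 490000
COUNT = 5
ROUND(AVG, 2) = ROUND(490000 / 5, 2) = 98000.0

98000.0
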